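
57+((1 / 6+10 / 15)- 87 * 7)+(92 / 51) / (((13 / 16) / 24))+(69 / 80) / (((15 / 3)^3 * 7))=-23106639253 / 46410000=-497.88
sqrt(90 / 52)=3 * sqrt(130) / 26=1.32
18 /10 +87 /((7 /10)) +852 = 34233 /35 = 978.09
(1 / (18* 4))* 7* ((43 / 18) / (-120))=-301 / 155520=-0.00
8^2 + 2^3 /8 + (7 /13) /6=5077 /78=65.09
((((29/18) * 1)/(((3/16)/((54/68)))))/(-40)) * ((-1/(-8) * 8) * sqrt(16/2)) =-29 * sqrt(2)/85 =-0.48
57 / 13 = 4.38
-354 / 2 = -177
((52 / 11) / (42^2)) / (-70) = -13 / 339570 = -0.00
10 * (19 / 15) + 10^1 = 22.67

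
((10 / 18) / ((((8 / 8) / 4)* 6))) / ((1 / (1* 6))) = 20 / 9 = 2.22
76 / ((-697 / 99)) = -7524 / 697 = -10.79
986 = 986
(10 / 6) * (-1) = -5 / 3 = -1.67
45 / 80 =9 / 16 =0.56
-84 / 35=-12 / 5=-2.40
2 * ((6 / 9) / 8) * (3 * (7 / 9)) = 7 / 18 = 0.39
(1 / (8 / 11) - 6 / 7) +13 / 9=1.96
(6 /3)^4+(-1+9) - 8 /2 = 20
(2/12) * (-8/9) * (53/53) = -4/27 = -0.15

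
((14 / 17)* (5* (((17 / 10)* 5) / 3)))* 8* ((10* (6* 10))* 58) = 3248000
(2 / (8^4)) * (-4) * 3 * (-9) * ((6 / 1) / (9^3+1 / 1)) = 81 / 186880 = 0.00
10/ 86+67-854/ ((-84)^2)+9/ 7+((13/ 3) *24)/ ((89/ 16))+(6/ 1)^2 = 237200161/ 1928808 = 122.98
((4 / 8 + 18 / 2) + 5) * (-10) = -145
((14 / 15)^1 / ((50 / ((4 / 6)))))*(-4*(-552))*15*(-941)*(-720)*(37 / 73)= 51660628992 / 365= 141535969.84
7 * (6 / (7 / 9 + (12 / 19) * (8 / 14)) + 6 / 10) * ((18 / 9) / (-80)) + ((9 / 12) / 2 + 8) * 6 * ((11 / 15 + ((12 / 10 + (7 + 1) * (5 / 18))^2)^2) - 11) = 95022256272377 / 14904405000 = 6375.45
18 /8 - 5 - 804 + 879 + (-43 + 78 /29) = 3705 /116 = 31.94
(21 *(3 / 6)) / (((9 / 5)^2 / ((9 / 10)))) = 35 / 12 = 2.92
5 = 5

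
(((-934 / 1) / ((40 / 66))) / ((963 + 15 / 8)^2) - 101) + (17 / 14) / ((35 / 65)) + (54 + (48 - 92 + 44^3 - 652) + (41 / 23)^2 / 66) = 797001647510963872 / 9438305140495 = 84443.30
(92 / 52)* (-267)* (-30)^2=-5526900 / 13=-425146.15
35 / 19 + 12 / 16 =197 / 76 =2.59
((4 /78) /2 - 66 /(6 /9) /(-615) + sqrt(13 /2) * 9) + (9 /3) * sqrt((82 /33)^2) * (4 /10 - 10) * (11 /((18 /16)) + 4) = -28898764 /29315 + 9 * sqrt(26) /2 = -962.86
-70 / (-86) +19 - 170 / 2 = -2803 / 43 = -65.19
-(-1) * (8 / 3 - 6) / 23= -10 / 69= -0.14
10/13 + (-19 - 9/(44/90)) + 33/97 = -1007025/27742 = -36.30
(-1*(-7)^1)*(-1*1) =-7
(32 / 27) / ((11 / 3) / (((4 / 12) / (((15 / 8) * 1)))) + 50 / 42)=1792 / 32985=0.05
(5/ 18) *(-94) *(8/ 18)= -940/ 81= -11.60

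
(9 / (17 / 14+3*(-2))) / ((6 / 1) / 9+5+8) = -378 / 2747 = -0.14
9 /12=3 /4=0.75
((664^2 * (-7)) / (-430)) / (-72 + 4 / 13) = -5015192 / 50095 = -100.11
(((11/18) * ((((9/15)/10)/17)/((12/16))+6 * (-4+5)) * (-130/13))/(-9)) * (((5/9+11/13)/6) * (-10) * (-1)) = 9.53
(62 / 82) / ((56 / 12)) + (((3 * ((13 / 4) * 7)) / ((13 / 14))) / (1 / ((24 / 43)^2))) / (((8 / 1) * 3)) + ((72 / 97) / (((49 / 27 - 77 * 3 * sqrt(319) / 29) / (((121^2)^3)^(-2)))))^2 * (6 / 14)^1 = 13315785696 * sqrt(319) / 77498018099993490398215488012265598697159981139984056868419641350475 + 1009754459486471483644788038463237673773546292944874490303543061475319750853 / 904757277137930603094140961331163786831482155577121910539255787035276528350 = 1.12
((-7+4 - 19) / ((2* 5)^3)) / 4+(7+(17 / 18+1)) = 160901 / 18000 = 8.94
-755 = -755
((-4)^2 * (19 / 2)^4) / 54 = 130321 / 54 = 2413.35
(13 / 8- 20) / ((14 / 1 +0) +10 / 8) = -147 / 122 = -1.20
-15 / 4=-3.75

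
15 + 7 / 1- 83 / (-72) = 1667 / 72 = 23.15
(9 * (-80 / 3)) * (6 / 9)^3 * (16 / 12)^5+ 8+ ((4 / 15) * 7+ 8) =-3081428 / 10935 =-281.79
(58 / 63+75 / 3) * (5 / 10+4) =1633 / 14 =116.64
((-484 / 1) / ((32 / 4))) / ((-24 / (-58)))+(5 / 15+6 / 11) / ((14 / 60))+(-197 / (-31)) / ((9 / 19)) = -22174981 / 171864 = -129.03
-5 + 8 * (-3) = -29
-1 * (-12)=12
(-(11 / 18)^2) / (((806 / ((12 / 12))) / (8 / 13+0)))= -121 / 424359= -0.00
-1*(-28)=28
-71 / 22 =-3.23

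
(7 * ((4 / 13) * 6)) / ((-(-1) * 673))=168 / 8749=0.02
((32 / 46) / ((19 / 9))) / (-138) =-24 / 10051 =-0.00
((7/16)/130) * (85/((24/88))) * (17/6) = 22253/7488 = 2.97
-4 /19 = -0.21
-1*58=-58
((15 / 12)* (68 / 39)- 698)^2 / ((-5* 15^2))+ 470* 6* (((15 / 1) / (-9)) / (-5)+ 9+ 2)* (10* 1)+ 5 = 319174.63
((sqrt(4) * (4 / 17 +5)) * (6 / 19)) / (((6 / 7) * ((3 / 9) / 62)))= 231756 / 323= 717.51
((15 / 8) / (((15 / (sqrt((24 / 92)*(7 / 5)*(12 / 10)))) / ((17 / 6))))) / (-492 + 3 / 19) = -323*sqrt(161) / 8597400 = -0.00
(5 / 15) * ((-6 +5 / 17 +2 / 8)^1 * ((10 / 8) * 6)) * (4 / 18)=-1855 / 612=-3.03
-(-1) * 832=832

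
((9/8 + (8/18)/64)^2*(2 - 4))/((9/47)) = -1248743/93312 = -13.38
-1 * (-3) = 3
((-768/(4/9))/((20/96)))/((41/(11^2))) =-24478.60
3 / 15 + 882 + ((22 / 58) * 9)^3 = 112431374 / 121945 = 921.98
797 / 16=49.81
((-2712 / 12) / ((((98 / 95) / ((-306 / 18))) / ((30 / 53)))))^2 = 29973982522500 / 6744409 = 4444271.18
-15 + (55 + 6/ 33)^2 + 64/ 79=28971830/ 9559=3030.84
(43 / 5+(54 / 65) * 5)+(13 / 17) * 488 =426453 / 1105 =385.93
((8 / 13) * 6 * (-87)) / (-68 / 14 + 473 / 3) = -87696 / 41717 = -2.10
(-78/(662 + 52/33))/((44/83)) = -9711/43796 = -0.22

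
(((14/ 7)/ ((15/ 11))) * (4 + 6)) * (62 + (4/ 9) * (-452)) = -55000/ 27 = -2037.04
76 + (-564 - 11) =-499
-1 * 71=-71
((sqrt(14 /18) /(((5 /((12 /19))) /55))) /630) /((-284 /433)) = -4763* sqrt(7) /849870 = -0.01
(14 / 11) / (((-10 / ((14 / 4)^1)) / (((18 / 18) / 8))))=-49 / 880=-0.06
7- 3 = 4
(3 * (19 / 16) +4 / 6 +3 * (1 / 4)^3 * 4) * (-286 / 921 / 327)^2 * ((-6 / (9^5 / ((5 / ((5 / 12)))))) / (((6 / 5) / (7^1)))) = -151731580 / 5355836527983561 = -0.00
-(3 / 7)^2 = -0.18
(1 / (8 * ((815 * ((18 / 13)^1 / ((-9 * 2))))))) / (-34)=0.00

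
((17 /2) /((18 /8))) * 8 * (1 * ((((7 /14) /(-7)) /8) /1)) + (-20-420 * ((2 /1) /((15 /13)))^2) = -403873 /315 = -1282.14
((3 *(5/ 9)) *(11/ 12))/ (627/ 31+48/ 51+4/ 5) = 144925/ 2083788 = 0.07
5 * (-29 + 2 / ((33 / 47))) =-4315 / 33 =-130.76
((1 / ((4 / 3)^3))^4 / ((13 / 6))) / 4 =1594323 / 436207616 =0.00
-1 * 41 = -41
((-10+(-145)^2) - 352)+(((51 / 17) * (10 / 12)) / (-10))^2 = 330609 / 16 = 20663.06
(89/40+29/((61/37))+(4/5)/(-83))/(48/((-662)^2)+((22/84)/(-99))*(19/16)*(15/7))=-155038247325612/51839808913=-2990.72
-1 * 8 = -8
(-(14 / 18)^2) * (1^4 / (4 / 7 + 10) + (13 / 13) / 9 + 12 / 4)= -104615 / 53946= -1.94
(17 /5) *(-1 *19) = -323 /5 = -64.60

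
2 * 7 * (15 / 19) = 210 / 19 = 11.05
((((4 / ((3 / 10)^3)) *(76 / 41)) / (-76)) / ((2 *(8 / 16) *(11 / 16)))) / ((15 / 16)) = -204800 / 36531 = -5.61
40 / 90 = 4 / 9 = 0.44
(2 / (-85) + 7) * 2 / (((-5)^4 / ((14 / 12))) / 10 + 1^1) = 4151 / 16235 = 0.26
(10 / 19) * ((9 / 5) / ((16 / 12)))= 27 / 38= 0.71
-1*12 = -12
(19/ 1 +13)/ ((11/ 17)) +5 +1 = 610/ 11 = 55.45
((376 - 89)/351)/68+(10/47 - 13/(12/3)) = -848417/280449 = -3.03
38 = 38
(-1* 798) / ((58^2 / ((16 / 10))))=-0.38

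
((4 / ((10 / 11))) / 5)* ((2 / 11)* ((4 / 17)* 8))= 128 / 425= 0.30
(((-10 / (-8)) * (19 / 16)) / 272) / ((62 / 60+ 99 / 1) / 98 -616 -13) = -0.00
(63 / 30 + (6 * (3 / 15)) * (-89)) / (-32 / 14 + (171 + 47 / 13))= -95277 / 156820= -0.61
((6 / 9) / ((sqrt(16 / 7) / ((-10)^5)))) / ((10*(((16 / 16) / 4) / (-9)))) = 60000*sqrt(7) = 158745.08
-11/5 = -2.20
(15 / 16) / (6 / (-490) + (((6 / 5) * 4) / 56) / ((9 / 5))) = 11025 / 416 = 26.50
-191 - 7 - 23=-221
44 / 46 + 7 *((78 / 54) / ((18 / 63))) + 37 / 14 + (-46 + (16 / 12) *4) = -2432 / 1449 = -1.68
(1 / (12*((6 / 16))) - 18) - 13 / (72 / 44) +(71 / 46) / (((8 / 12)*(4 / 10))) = -33011 / 1656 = -19.93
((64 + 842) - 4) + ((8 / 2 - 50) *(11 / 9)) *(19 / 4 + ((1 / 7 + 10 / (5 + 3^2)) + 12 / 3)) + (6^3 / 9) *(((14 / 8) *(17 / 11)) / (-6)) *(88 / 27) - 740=-156263 / 378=-413.39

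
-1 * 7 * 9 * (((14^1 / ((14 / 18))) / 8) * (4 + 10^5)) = -14175567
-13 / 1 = -13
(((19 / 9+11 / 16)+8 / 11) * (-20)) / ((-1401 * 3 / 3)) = 0.05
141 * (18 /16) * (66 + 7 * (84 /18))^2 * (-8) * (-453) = 5596296768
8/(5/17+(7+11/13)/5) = 8840/2059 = 4.29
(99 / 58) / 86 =99 / 4988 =0.02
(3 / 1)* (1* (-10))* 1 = -30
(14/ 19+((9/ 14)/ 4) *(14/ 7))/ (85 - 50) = 563/ 18620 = 0.03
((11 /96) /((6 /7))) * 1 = 77 /576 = 0.13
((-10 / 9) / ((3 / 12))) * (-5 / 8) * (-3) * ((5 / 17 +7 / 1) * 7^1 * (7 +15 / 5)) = -4254.90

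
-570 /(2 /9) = -2565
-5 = -5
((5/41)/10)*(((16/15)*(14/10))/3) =56/9225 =0.01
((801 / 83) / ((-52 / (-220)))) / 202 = 44055 / 217958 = 0.20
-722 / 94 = -7.68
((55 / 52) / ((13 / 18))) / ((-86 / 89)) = -44055 / 29068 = -1.52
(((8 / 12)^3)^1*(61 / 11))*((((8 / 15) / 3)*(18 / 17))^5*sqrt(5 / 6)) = 255852544*sqrt(30) / 3953414334375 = 0.00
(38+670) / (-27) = -236 / 9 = -26.22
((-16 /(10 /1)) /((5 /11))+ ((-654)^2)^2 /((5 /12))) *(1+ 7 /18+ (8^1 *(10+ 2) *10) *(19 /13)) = 360735823635774644 /585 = 616642433565426.74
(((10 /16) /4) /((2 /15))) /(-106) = -75 /6784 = -0.01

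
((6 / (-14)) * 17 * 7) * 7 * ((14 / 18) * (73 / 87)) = -232.98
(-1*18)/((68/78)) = -351/17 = -20.65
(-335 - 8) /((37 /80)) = -27440 /37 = -741.62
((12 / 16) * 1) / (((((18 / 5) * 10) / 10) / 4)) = 5 / 6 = 0.83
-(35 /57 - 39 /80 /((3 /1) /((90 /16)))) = 2189 /7296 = 0.30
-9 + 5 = -4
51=51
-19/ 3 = -6.33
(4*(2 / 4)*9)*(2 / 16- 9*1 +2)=-495 / 4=-123.75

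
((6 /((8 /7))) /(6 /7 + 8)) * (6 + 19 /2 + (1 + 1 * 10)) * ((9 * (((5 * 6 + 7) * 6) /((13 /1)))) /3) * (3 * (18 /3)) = 23349627 /1612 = 14484.88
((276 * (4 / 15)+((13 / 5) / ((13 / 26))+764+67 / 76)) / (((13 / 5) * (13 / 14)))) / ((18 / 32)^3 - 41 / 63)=-289554757632 / 391770899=-739.09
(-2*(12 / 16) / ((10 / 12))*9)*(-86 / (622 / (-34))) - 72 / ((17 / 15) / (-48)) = 78598026 / 26435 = 2973.26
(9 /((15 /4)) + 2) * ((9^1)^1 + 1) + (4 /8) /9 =793 /18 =44.06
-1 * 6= -6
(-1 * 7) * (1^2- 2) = 7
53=53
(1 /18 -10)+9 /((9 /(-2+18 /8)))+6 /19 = -6415 /684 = -9.38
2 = 2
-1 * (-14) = 14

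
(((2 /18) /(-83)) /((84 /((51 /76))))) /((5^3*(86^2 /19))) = -17 /77347368000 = -0.00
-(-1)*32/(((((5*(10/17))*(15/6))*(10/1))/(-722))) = -196384/625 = -314.21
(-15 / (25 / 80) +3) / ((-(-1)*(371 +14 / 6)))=-27 / 224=-0.12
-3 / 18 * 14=-7 / 3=-2.33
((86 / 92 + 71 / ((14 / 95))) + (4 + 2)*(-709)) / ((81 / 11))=-82456 / 161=-512.15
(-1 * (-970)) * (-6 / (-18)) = 970 / 3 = 323.33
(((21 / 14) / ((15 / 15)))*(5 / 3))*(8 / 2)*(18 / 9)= 20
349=349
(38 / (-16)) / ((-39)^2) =-19 / 12168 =-0.00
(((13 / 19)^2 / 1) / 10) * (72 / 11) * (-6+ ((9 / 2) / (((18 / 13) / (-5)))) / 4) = -244881 / 79420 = -3.08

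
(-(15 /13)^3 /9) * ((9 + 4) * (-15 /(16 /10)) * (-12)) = -249.63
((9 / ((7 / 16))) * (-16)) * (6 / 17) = -13824 / 119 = -116.17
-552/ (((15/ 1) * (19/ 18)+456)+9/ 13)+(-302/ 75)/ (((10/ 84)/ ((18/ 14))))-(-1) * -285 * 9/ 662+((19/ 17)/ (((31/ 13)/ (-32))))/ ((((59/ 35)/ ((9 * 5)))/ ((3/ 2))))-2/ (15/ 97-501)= -1495197411262084740937/ 2303541315084755250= -649.09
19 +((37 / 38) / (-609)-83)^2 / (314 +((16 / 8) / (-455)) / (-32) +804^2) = 1711966082279892737 / 90052989285294063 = 19.01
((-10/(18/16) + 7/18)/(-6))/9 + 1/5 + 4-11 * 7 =-39227/540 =-72.64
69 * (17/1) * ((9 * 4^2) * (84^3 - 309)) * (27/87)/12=75046968180/29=2587826488.97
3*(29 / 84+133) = 11201 / 28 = 400.04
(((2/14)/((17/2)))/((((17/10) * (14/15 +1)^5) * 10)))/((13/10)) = 15187500/539422707551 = 0.00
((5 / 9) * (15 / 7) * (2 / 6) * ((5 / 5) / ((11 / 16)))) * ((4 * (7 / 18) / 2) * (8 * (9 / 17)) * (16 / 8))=6400 / 1683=3.80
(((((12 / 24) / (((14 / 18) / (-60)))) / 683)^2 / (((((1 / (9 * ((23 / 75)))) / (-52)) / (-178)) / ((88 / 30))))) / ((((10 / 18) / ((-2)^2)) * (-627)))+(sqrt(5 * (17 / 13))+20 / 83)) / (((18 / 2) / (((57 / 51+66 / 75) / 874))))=-319230013746038 / 502112243265399375+283 * sqrt(1105) / 14486550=0.00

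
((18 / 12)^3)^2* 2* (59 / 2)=43011 / 64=672.05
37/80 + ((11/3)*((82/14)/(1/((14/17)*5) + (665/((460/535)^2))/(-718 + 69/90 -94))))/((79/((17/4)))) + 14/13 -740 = -569221804499792443/769432071155280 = -739.79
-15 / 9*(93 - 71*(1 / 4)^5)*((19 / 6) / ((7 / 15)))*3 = -45201475 / 14336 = -3153.00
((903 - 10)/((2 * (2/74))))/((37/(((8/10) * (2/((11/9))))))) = 32148/55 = 584.51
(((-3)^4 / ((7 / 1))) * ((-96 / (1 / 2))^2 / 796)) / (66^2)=20736 / 168553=0.12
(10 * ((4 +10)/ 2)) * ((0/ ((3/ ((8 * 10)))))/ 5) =0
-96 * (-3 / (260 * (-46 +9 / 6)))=-0.02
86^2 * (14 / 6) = 51772 / 3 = 17257.33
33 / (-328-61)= -33 / 389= -0.08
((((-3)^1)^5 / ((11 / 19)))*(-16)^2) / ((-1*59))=1181952 / 649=1821.19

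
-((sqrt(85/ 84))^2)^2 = -7225/ 7056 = -1.02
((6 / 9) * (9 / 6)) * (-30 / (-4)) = 15 / 2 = 7.50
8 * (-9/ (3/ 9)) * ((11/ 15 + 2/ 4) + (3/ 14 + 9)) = -78984/ 35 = -2256.69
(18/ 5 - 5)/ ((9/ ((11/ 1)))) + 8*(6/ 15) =67/ 45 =1.49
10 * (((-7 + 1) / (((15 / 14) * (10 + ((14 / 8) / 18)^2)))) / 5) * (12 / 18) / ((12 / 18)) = -290304 / 259445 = -1.12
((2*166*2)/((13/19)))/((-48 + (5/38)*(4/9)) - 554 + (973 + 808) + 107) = 539334/714727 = 0.75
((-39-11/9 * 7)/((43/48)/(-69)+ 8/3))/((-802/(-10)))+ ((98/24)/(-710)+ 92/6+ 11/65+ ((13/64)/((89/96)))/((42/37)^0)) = 538241680188347/34742157981960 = 15.49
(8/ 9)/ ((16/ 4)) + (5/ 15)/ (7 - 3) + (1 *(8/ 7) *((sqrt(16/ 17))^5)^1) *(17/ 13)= 11/ 36 + 8192 *sqrt(17)/ 26299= 1.59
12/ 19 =0.63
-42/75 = -14/25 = -0.56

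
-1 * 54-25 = -79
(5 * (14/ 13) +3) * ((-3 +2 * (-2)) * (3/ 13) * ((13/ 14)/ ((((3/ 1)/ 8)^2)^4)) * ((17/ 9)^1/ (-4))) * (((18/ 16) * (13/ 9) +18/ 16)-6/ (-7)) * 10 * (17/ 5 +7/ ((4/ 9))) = 18790376800256/ 1791153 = 10490659.82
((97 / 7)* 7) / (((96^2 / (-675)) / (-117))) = 851175 / 1024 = 831.23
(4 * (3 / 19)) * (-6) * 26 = -98.53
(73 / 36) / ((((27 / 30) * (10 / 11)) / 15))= 4015 / 108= 37.18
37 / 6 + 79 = 511 / 6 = 85.17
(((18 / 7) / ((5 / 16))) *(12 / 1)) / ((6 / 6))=3456 / 35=98.74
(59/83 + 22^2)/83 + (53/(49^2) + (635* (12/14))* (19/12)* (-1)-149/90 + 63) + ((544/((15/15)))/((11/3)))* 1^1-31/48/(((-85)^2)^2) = -883805519889564366247/1367663399951310000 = -646.22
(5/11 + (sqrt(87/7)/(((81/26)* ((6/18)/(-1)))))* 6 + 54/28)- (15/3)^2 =-3483/154- 52* sqrt(609)/63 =-42.99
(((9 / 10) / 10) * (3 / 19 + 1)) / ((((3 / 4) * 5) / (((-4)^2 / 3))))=352 / 2375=0.15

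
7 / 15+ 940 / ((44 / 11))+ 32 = 4012 / 15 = 267.47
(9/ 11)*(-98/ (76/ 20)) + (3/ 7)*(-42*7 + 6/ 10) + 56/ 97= -103783783/ 709555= -146.27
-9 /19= -0.47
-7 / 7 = -1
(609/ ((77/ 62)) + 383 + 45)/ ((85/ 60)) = 121224/ 187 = 648.26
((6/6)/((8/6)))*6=9/2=4.50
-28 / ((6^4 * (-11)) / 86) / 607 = 301 / 1081674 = 0.00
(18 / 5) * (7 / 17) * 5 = 126 / 17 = 7.41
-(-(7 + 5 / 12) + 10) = -31 / 12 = -2.58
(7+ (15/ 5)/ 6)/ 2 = 15/ 4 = 3.75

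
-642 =-642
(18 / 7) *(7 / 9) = 2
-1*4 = -4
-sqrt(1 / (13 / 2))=-sqrt(26) / 13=-0.39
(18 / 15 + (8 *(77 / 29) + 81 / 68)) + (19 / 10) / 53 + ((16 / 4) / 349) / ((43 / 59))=37147886865 / 1568471612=23.68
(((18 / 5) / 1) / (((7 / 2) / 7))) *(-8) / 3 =-96 / 5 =-19.20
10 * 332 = 3320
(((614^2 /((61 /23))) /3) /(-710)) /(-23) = 188498 /64965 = 2.90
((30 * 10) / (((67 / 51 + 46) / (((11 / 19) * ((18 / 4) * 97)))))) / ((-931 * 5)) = -14692590 / 42683557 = -0.34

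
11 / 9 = 1.22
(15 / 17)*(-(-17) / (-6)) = -5 / 2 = -2.50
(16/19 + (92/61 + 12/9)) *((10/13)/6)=64040/135603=0.47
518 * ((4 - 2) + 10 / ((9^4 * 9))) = 61179944 / 59049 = 1036.09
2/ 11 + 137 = 1509/ 11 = 137.18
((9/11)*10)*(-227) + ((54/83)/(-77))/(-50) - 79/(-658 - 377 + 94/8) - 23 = -1229570814064/653959075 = -1880.20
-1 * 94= -94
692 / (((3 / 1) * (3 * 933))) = 692 / 8397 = 0.08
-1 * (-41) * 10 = 410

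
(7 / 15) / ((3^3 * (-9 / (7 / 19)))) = -49 / 69255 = -0.00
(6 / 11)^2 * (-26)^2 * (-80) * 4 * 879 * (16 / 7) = -129307770.11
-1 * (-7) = 7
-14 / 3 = -4.67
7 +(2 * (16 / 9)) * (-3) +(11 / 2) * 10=154 / 3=51.33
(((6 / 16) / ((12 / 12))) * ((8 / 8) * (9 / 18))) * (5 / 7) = 15 / 112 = 0.13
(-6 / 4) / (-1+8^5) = -3 / 65534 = -0.00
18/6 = 3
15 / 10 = 3 / 2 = 1.50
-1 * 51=-51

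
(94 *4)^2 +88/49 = 6927512/49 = 141377.80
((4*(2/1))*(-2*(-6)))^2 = 9216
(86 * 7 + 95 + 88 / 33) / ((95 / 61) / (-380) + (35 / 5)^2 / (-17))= -8706652 / 35919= -242.40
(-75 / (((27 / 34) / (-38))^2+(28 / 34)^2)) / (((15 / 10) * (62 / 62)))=-73.68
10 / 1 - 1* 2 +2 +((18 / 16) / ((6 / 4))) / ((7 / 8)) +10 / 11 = 906 / 77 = 11.77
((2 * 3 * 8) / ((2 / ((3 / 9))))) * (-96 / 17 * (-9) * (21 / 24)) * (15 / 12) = 7560 / 17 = 444.71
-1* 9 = -9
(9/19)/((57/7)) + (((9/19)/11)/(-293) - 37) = -42982099/1163503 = -36.94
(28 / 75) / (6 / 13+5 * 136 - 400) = 182 / 136725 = 0.00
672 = 672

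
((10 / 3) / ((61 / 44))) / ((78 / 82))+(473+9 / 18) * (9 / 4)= 60972971 / 57096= 1067.90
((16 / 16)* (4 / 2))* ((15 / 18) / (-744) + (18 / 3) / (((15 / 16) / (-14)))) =-1999897 / 11160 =-179.20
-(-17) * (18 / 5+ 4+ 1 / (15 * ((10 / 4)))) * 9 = 29172 / 25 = 1166.88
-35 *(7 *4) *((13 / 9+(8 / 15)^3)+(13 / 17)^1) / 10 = -13274492 / 57375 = -231.36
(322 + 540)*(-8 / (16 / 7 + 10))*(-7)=168952 / 43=3929.12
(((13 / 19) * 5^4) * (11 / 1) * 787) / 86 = 70338125 / 1634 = 43046.59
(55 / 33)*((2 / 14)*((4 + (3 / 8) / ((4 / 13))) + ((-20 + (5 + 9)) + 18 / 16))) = 55 / 672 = 0.08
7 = 7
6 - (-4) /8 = 13 /2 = 6.50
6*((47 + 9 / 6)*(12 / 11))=3492 / 11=317.45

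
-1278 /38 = -639 /19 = -33.63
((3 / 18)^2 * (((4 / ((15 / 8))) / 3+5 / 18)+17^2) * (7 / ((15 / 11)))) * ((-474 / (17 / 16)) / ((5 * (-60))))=158760217 / 2581875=61.49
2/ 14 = 0.14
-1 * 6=-6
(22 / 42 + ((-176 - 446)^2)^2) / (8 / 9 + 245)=9429791455761 / 15491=608727096.75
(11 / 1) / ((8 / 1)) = 11 / 8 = 1.38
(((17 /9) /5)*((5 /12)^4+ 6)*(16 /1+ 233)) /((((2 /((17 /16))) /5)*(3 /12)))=2999358467 /497664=6026.87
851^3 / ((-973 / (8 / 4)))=-1266793.53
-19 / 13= -1.46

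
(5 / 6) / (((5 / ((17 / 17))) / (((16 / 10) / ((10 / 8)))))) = 0.21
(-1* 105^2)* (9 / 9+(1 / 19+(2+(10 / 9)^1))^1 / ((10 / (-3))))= -21315 / 38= -560.92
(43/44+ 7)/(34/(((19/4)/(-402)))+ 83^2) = 513/257972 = 0.00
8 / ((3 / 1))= 8 / 3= 2.67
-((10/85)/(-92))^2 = -1/611524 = -0.00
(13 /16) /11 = 13 /176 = 0.07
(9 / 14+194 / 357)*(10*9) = 1815 / 17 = 106.76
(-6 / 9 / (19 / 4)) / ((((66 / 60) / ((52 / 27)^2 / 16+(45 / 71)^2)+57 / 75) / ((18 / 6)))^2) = -325218062862960000 / 1604394577777570171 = -0.20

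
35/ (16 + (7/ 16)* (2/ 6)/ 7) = 1680/ 769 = 2.18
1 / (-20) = -1 / 20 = -0.05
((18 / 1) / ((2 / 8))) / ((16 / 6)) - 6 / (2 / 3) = 18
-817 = -817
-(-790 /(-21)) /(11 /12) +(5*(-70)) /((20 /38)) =-54365 /77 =-706.04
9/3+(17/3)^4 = 1034.12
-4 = -4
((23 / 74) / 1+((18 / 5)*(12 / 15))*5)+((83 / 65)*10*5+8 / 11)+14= 4935669 / 52910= 93.28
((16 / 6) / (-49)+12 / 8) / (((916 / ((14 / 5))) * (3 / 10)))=425 / 28854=0.01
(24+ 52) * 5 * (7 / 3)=2660 / 3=886.67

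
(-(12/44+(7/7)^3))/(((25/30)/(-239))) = 20076/55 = 365.02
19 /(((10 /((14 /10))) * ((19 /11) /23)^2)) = 448063 /950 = 471.65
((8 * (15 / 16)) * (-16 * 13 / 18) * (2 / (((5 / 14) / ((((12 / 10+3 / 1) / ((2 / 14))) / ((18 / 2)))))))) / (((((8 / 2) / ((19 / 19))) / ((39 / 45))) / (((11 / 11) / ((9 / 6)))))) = -463736 / 2025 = -229.01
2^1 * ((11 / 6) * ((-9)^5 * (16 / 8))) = -433026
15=15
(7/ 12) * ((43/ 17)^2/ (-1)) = -12943/ 3468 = -3.73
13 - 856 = -843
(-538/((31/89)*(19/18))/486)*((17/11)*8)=-37.23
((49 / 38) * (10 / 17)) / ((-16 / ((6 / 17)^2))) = -2205 / 373388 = -0.01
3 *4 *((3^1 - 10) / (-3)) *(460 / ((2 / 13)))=83720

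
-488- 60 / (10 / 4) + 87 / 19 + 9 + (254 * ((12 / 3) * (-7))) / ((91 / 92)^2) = -174592066 / 22477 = -7767.59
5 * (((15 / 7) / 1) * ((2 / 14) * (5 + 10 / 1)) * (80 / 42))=15000 / 343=43.73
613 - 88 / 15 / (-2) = 9239 / 15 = 615.93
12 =12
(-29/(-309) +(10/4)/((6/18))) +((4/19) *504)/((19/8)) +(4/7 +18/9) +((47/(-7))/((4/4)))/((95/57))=396766697/7808430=50.81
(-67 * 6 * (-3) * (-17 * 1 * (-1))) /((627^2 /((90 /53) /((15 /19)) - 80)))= -9399028 /2315093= -4.06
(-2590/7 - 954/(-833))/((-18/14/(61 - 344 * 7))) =-721129832/1071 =-673323.84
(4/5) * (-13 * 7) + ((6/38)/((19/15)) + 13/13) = -129374/1805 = -71.68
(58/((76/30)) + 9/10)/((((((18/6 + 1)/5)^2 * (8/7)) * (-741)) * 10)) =-10549/2402816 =-0.00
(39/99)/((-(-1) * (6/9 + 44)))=13/1474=0.01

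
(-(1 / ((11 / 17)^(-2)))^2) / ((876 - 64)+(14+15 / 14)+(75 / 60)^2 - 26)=-1639792 / 7508120295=-0.00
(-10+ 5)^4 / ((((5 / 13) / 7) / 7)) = 79625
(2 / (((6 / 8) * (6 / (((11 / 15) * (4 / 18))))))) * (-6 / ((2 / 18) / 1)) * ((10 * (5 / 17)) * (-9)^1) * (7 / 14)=51.76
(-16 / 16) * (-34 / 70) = 17 / 35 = 0.49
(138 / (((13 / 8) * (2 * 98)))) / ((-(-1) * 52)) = 69 / 8281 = 0.01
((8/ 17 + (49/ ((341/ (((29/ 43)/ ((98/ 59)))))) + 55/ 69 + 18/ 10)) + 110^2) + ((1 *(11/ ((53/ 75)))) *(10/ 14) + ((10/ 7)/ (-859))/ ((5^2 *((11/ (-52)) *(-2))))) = 132804946010143573/ 10962709749222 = 12114.24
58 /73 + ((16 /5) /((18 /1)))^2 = 122122 /147825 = 0.83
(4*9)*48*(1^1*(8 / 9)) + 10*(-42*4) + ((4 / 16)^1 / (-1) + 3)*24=-78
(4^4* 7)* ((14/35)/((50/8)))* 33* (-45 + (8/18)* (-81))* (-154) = 5901299712/125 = 47210397.70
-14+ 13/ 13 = -13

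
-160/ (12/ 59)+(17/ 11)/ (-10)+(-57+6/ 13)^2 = 134393231/ 55770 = 2409.78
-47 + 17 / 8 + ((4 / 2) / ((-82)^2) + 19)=-347963 / 13448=-25.87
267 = 267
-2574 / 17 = -151.41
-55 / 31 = -1.77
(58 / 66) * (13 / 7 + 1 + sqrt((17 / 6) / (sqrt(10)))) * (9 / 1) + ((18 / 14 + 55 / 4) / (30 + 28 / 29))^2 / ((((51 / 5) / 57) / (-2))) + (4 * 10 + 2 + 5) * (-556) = -1543551452808437 / 59112638816 + 29 * 2^(1 / 4) * 5^(3 / 4) * sqrt(51) / 110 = -26104.55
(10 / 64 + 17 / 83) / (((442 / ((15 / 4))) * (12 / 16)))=4795 / 1173952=0.00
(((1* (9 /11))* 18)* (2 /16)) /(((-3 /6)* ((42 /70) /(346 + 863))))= -163215 /22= -7418.86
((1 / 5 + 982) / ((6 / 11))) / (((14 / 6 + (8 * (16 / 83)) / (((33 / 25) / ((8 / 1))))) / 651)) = 32108083623 / 319910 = 100365.99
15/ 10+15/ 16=39/ 16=2.44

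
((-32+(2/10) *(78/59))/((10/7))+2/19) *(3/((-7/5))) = 47.38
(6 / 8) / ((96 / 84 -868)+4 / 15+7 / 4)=-315 / 363233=-0.00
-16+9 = -7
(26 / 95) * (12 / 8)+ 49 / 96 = 8399 / 9120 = 0.92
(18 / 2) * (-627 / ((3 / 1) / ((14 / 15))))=-8778 / 5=-1755.60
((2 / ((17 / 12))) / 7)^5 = 7962624 / 23863536599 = 0.00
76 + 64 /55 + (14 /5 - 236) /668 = 1411083 /18370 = 76.81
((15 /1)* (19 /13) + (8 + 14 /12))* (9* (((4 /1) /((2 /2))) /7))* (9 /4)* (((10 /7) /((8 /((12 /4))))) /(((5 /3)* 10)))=117855 /10192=11.56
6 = 6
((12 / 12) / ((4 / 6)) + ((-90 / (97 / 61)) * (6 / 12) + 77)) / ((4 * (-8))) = -9739 / 6208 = -1.57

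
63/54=7/6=1.17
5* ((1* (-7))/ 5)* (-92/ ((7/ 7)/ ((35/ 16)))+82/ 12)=16331/ 12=1360.92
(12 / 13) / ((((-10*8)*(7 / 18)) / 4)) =-54 / 455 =-0.12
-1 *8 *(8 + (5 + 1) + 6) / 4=-40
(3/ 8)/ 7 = 3/ 56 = 0.05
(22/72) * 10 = 55/18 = 3.06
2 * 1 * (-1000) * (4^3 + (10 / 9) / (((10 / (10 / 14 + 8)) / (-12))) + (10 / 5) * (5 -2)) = -2452000 / 21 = -116761.90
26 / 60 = 13 / 30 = 0.43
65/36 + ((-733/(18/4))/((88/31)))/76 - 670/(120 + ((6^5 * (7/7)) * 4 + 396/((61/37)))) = 1651471957/1604548176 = 1.03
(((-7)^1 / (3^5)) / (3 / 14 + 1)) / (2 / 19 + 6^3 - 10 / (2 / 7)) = -1862 / 14214771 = -0.00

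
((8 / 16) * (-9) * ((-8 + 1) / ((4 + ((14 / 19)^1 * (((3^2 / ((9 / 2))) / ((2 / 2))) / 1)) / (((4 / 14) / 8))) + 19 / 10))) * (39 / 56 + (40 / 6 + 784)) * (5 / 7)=63150775 / 167272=377.53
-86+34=-52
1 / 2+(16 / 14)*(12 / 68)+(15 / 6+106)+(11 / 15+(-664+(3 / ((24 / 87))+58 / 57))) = -147102227 / 271320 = -542.17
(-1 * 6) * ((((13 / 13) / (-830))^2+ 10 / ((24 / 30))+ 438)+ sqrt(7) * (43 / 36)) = -931048353 / 344450 -43 * sqrt(7) / 6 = -2721.96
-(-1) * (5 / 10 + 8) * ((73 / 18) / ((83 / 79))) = 98039 / 2988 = 32.81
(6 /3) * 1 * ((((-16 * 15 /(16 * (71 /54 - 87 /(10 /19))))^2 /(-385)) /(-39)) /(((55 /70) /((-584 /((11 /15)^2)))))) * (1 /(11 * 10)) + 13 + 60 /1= 18726056517391139 /256521371363543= 73.00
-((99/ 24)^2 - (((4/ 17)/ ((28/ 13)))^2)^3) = -3092499262485233/ 181744694737984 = -17.02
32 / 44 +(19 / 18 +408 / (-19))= -74077 / 3762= -19.69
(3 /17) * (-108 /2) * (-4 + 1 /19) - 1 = 11827 /323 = 36.62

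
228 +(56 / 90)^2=462484 / 2025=228.39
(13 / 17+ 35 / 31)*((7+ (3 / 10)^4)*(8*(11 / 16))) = 384674609 / 5270000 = 72.99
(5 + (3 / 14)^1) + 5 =143 / 14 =10.21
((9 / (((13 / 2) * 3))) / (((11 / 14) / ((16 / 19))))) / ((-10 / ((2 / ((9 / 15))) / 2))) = -224 / 2717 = -0.08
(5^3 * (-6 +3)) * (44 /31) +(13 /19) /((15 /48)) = -1561052 /2945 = -530.07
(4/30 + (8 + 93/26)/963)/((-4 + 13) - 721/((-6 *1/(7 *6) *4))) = 36394/318170385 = 0.00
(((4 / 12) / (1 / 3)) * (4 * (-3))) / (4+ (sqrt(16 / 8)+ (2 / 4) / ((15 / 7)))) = -45720 / 14329+ 10800 * sqrt(2) / 14329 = -2.12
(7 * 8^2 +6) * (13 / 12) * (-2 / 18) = -2951 / 54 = -54.65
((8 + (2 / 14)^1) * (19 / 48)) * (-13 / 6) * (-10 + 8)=4693 / 336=13.97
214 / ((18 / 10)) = 1070 / 9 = 118.89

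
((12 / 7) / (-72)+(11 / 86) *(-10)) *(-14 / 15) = 2353 / 1935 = 1.22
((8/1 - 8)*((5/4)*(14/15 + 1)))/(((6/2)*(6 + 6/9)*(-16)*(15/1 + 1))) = 0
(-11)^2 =121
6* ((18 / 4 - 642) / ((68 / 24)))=-1350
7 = 7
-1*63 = -63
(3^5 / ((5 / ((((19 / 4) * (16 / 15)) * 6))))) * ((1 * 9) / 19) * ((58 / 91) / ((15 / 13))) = 338256 / 875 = 386.58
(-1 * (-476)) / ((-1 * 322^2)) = -17 / 3703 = -0.00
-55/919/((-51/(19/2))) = 1045/93738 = 0.01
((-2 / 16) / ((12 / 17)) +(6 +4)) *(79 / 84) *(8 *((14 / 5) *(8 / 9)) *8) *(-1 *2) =-2943.09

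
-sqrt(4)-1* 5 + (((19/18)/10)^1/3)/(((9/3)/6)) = -1871/270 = -6.93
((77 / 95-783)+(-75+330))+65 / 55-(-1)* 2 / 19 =-549568 / 1045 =-525.90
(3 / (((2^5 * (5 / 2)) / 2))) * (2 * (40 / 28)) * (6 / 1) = 9 / 7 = 1.29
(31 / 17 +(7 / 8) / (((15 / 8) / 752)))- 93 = 66238 / 255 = 259.76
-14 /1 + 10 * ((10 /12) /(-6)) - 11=-475 /18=-26.39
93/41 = 2.27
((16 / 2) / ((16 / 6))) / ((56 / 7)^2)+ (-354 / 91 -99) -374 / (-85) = -2866667 / 29120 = -98.44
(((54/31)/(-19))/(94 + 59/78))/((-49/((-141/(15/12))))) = -2375568/1066558255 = -0.00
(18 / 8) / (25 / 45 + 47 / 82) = 3321 / 1666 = 1.99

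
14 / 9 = 1.56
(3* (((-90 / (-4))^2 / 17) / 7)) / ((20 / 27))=32805 / 1904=17.23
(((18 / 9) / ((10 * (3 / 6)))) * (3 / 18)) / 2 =1 / 30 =0.03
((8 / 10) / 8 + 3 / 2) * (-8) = -64 / 5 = -12.80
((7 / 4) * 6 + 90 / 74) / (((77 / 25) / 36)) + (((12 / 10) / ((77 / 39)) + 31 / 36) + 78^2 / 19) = 406238387 / 885780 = 458.62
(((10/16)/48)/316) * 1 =5/121344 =0.00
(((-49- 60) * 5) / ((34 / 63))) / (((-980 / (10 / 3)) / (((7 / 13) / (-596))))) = -1635 / 526864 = -0.00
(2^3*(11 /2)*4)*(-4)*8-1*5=-5637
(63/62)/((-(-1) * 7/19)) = 171/62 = 2.76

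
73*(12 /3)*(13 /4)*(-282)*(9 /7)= -2408562 /7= -344080.29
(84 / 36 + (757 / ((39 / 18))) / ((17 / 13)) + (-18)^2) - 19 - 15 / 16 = 468035 / 816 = 573.57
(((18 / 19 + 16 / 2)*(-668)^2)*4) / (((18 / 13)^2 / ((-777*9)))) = -3320384019680 / 57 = -58252351222.46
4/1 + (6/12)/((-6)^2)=4.01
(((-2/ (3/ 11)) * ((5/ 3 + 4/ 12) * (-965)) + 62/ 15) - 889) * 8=1592216/ 15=106147.73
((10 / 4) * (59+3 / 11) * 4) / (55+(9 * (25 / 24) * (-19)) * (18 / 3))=-5216 / 8921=-0.58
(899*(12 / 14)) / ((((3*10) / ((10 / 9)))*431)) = 1798 / 27153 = 0.07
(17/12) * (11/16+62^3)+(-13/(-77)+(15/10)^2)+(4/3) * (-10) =4991394671/14784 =337621.39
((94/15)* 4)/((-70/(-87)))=5452/175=31.15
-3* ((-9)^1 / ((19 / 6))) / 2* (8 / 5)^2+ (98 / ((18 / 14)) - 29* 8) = -144.86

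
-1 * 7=-7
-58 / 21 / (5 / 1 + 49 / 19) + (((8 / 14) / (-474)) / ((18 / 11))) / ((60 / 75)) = -43639 / 119448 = -0.37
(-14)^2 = 196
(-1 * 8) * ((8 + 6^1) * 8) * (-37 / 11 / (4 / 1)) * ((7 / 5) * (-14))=-14767.71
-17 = -17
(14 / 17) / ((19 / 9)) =126 / 323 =0.39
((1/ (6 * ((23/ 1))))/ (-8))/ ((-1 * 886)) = 1/ 978144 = 0.00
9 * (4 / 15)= 12 / 5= 2.40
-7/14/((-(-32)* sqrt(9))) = -1/192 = -0.01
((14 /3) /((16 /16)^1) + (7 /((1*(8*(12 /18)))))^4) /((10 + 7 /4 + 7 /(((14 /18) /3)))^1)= 1500947 /7618560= 0.20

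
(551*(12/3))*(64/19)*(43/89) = 319232/89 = 3586.88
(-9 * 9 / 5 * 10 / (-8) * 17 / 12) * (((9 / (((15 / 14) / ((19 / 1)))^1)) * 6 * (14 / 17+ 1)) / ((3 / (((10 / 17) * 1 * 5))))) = 1669815 / 34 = 49112.21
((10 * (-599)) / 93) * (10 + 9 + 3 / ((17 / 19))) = -2276200 / 1581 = -1439.72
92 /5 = 18.40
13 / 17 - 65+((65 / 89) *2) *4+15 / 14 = -1214177 / 21182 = -57.32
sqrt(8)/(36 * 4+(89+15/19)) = 19 * sqrt(2)/2221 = 0.01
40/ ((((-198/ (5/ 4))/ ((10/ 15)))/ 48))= -800/ 99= -8.08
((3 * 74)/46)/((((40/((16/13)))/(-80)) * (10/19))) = -22.57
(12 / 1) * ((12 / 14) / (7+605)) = 2 / 119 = 0.02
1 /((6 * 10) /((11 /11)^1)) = 1 /60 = 0.02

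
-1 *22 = -22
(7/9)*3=7/3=2.33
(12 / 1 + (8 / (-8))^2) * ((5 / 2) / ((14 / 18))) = 585 / 14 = 41.79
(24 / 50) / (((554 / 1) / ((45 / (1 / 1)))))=54 / 1385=0.04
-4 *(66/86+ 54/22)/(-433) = 6096/204809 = 0.03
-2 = -2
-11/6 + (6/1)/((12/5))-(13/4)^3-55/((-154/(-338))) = -207481/1344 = -154.38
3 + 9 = 12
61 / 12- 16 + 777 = 9193 / 12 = 766.08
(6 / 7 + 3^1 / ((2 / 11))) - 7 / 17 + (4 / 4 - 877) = -204455 / 238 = -859.05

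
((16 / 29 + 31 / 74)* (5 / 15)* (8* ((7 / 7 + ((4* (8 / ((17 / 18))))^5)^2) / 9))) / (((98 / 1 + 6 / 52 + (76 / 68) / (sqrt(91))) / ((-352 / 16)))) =-342120125701230920137041797727040763600 / 2660547627921428029021761 + 728037451791833732721486717456882400* sqrt(91) / 45229309674664276493369937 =-128436563459674.46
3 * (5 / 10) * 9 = 27 / 2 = 13.50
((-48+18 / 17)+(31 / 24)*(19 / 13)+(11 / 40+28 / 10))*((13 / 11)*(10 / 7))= -7229 / 102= -70.87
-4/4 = -1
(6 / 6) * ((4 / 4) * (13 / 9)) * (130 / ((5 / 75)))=8450 / 3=2816.67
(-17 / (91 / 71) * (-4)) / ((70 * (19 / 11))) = 26554 / 60515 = 0.44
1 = 1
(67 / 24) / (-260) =-67 / 6240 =-0.01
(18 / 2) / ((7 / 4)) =36 / 7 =5.14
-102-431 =-533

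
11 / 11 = 1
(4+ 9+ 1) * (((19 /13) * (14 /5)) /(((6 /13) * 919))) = 1862 /13785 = 0.14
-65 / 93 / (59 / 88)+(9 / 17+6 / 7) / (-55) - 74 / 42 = -1847582 / 652953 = -2.83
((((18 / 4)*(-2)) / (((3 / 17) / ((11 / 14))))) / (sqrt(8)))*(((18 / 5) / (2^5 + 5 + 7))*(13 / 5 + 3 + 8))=-7803*sqrt(2) / 700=-15.76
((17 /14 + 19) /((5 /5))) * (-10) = -1415 /7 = -202.14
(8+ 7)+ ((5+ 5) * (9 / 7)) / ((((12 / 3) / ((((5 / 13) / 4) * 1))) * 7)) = 76665 / 5096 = 15.04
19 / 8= 2.38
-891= -891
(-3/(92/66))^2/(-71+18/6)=-9801/143888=-0.07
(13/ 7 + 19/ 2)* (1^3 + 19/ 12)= 29.34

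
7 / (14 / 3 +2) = 21 / 20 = 1.05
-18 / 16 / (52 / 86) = -387 / 208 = -1.86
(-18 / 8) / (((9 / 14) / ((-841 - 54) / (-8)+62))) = -608.56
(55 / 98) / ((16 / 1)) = 55 / 1568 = 0.04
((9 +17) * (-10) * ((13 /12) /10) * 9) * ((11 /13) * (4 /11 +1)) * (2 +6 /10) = -1521 /2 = -760.50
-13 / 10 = -1.30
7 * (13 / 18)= 91 / 18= 5.06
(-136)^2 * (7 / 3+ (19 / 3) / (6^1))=564128 / 9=62680.89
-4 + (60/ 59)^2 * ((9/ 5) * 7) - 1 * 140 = -455904/ 3481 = -130.97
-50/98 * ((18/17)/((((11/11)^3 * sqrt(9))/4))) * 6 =-3600/833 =-4.32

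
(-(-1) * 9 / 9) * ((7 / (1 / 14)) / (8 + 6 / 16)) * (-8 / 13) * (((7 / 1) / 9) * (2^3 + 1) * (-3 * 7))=921984 / 871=1058.54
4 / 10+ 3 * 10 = 152 / 5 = 30.40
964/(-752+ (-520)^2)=0.00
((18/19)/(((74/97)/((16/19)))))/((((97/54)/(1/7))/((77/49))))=85536/654493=0.13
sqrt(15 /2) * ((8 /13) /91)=4 * sqrt(30) /1183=0.02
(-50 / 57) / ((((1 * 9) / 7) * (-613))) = 350 / 314469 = 0.00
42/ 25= 1.68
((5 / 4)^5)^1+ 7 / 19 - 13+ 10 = 8175 / 19456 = 0.42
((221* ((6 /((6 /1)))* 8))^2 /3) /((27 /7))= 21880768 /81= 270132.94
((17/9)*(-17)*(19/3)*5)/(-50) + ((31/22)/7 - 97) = -794819/10395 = -76.46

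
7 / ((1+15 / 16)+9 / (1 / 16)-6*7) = 112 / 1663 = 0.07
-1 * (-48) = 48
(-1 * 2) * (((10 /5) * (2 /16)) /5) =-1 /10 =-0.10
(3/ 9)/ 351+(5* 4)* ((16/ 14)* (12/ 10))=202183/ 7371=27.43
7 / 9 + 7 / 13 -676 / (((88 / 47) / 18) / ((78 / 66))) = -108713093 / 14157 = -7679.11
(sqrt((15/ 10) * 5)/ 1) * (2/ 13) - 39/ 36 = -13/ 12+sqrt(30)/ 13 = -0.66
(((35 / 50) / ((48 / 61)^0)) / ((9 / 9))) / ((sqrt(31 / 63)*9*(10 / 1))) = 7*sqrt(217) / 9300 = 0.01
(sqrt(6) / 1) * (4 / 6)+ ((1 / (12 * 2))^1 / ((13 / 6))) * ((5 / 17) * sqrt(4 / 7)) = 5 * sqrt(7) / 3094+ 2 * sqrt(6) / 3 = 1.64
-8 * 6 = -48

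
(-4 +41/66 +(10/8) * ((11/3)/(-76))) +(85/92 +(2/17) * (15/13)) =-121333723/50992656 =-2.38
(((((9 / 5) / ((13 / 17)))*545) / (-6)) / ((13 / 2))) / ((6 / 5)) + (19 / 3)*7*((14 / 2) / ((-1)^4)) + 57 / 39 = 288365 / 1014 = 284.38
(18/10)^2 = 81/25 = 3.24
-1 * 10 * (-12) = 120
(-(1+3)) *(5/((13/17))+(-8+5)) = -184/13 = -14.15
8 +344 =352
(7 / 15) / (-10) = -7 / 150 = -0.05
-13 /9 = -1.44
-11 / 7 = -1.57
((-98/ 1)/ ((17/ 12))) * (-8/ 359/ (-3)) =-3136/ 6103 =-0.51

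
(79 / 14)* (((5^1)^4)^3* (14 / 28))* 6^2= 173583984375 / 7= 24797712053.57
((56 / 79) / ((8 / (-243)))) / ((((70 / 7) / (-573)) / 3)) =2924019 / 790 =3701.29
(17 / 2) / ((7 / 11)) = 187 / 14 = 13.36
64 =64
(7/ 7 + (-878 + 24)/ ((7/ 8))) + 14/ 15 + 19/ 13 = -189658/ 195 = -972.61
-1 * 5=-5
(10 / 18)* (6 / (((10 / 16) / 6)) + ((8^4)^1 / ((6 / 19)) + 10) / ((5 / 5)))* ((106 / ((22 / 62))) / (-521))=-642656164 / 154737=-4153.22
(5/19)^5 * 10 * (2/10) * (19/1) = 6250/130321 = 0.05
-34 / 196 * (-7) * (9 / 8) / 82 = 153 / 9184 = 0.02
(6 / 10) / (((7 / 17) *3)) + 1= 52 / 35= 1.49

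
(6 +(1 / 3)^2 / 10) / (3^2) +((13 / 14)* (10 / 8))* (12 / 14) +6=608273 / 79380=7.66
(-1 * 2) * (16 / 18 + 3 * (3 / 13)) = -370 / 117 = -3.16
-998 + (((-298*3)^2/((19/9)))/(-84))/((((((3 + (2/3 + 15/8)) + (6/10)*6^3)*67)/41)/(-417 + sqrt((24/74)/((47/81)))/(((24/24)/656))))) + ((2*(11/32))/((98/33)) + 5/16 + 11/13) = 3161816502465665/420812208544 - 34823927358720*sqrt(5217)/251302345693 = -2495.42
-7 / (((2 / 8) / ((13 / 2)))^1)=-182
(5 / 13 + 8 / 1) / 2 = 109 / 26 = 4.19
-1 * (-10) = 10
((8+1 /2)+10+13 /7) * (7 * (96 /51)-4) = 22230 /119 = 186.81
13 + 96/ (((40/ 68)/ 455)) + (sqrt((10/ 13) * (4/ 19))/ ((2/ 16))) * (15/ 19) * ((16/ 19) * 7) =74283.98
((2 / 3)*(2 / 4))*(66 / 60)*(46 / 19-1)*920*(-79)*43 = -30939876 / 19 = -1628414.53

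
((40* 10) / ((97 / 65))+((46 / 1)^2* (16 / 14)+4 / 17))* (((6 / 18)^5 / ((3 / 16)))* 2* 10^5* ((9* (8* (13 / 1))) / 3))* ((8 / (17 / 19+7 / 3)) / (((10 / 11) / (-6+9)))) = 71899182417920000 / 2389401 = 30090881529.69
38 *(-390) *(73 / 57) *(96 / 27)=-607360 / 9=-67484.44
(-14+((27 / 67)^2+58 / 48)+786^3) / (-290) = -1674440.15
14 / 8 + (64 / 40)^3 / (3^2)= 9923 / 4500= 2.21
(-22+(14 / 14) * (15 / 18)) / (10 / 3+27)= -127 / 182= -0.70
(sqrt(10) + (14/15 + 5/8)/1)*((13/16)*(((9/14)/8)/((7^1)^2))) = 7293/3512320 + 117*sqrt(10)/87808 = 0.01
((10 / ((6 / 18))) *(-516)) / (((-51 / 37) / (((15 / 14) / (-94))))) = -715950 / 5593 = -128.01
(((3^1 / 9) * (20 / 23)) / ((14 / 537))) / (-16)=-0.69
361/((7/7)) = 361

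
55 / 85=0.65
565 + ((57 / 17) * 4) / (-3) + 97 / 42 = 401867 / 714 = 562.84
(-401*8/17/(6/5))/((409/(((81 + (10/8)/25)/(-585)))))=650021/12202515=0.05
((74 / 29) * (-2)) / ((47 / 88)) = -9.56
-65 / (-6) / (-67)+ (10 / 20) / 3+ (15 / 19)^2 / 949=387814 / 68860389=0.01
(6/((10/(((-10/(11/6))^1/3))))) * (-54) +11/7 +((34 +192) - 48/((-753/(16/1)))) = 5556521/19327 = 287.50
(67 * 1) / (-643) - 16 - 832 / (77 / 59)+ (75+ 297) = -13942827 / 49511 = -281.61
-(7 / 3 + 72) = -223 / 3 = -74.33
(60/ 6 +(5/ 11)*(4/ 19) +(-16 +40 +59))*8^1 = 155656/ 209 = 744.77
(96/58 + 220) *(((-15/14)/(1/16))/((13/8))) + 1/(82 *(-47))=-2338.34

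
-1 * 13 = -13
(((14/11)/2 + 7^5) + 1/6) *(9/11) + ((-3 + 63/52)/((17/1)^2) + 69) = 25131636249/1818388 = 13820.83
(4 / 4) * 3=3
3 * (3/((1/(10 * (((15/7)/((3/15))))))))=6750/7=964.29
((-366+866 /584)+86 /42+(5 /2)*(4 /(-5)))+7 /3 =-2220619 /6132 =-362.14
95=95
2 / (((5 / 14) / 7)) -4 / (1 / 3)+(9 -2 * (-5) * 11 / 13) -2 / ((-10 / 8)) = 3007 / 65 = 46.26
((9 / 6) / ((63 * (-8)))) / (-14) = 1 / 4704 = 0.00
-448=-448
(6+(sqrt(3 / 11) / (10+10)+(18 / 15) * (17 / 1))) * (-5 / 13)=-132 / 13-sqrt(33) / 572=-10.16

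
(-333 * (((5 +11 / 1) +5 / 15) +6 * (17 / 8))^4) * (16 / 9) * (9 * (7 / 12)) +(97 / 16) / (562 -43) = -664733513706515 / 298944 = -2223605470.28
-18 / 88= -9 / 44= -0.20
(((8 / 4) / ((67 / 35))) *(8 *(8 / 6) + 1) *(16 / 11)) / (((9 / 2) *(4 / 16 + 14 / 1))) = 0.28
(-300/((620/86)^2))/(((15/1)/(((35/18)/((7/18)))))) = -1849/961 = -1.92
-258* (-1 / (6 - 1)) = 258 / 5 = 51.60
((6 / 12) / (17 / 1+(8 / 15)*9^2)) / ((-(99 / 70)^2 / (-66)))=0.27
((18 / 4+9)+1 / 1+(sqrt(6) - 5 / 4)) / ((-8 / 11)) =-583 / 32 - 11 * sqrt(6) / 8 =-21.59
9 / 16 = 0.56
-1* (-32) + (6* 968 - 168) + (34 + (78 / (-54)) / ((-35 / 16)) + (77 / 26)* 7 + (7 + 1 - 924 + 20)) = 39569093 / 8190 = 4831.39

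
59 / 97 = 0.61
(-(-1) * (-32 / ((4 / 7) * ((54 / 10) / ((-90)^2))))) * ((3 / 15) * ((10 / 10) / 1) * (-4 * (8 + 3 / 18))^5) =50619564620800 / 81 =624932896553.09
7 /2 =3.50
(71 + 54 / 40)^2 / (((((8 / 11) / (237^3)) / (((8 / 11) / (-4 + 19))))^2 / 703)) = 28982774236924313612127 / 10000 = 2898277423692431361.21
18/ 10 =9/ 5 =1.80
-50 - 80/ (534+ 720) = -31390/ 627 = -50.06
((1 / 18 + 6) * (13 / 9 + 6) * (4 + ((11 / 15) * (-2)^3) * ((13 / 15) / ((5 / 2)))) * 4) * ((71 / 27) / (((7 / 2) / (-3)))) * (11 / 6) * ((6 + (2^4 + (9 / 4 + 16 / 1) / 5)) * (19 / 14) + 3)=-1590124335613 / 28704375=-55396.58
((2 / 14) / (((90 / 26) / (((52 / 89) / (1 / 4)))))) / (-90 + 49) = -2704 / 1149435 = -0.00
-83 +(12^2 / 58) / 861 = -83.00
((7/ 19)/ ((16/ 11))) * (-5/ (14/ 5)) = -0.45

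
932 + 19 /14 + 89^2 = 123961 /14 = 8854.36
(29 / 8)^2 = 841 / 64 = 13.14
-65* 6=-390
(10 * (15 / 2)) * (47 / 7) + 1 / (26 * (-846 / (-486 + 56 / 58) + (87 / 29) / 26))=92207212 / 183099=503.59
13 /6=2.17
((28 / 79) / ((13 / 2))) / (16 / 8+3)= 56 / 5135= 0.01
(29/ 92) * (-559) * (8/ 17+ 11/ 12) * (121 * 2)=-555113273/ 9384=-59155.29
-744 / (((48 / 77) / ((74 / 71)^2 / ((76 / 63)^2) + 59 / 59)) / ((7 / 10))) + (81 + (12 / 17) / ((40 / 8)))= -3410280356593 / 2474929360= -1377.93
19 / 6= 3.17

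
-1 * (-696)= 696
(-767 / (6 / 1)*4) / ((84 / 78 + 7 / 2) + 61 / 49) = -1954316 / 22251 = -87.83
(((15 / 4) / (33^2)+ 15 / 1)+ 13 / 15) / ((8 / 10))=115217 / 5808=19.84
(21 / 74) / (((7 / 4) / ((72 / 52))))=108 / 481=0.22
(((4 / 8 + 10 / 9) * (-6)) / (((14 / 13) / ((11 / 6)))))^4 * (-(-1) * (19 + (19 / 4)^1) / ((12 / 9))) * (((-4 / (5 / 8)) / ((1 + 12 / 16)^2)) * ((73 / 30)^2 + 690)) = -3519591523467468437131 / 1852548213600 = -1899865006.28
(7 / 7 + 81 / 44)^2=15625 / 1936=8.07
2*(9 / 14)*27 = 243 / 7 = 34.71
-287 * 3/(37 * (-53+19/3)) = 369/740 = 0.50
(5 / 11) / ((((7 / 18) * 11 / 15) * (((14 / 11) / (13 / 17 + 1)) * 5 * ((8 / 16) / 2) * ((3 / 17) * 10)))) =540 / 539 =1.00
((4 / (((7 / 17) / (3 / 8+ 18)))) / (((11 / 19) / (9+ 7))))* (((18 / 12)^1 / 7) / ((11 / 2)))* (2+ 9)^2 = 23256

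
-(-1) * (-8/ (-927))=8/ 927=0.01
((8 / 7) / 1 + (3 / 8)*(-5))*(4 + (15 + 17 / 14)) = -11603 / 784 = -14.80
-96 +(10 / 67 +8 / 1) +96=546 / 67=8.15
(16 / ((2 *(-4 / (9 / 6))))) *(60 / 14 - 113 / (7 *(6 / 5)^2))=20.77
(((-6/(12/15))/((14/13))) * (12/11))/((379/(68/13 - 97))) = 53685/29183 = 1.84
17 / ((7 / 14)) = 34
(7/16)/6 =7/96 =0.07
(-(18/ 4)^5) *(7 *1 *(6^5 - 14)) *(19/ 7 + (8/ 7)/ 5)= -23604424407/ 80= -295055305.09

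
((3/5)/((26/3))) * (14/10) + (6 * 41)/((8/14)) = 139944/325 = 430.60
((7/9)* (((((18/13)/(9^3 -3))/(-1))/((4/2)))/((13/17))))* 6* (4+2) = -714/20449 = -0.03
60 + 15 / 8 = 495 / 8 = 61.88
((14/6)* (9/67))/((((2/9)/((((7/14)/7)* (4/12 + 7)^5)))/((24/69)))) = 10307264/13869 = 743.19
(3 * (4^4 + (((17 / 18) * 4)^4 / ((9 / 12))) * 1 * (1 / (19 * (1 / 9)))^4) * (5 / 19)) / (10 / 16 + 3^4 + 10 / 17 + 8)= 71693672960 / 30379258631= 2.36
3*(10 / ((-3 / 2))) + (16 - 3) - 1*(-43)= 36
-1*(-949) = 949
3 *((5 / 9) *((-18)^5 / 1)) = -3149280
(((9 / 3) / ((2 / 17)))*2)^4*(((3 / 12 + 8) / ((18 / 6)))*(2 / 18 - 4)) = -289400265 / 4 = -72350066.25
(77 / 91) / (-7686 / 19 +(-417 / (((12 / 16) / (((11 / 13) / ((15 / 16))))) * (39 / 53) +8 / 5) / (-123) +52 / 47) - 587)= -166160082253 / 194188716134075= -0.00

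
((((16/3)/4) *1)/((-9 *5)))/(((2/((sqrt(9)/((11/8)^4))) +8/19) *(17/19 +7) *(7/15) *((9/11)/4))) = -65060864/4639916925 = -0.01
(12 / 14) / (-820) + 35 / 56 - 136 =-1554117 / 11480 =-135.38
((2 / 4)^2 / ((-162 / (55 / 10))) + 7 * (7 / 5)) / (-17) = -63449 / 110160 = -0.58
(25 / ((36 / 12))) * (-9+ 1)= -66.67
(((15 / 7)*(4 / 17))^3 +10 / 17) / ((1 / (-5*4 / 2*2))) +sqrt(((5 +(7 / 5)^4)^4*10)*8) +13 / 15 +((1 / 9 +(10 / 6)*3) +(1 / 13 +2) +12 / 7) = 694.65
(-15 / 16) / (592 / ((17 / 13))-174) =-255 / 75808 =-0.00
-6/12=-1/2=-0.50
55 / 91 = 0.60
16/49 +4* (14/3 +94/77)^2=7415824/53361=138.97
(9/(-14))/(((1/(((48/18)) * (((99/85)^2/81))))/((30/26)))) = -4356/131495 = -0.03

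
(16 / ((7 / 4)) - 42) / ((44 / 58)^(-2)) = -111320 / 5887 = -18.91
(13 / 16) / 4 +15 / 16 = 73 / 64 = 1.14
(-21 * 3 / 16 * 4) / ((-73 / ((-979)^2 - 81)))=15094170 / 73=206769.45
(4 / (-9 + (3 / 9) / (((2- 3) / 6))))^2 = 16 / 121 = 0.13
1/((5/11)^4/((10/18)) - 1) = -14641/13516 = -1.08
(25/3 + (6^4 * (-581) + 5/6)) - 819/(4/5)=-9047887/12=-753990.58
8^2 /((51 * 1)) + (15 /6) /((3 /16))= 248 /17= 14.59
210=210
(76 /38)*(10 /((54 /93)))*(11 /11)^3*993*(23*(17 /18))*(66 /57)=441325610 /513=860283.84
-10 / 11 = -0.91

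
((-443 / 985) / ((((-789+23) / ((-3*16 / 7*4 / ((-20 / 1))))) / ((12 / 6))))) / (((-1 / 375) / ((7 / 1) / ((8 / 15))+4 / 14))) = -29942370 / 3697099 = -8.10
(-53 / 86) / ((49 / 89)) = -4717 / 4214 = -1.12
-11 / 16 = -0.69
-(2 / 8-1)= 3 / 4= 0.75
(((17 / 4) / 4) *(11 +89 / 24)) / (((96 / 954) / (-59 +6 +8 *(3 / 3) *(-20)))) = -67745289 / 2048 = -33078.75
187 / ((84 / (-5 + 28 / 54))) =-22627 / 2268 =-9.98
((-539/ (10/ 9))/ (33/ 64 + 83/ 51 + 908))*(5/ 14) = -565488/ 2970707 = -0.19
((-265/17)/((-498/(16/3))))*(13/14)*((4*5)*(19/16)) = 327275/88893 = 3.68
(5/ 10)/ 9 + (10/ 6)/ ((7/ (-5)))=-143/ 126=-1.13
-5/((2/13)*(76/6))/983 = -195/74708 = -0.00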